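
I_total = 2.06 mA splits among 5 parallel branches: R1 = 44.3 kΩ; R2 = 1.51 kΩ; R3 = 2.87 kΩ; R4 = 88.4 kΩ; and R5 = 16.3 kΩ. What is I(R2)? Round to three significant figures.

I ≈ 1.23 mA

Conductances: ΣG = 1/44.3 + 1/1.51 + 1/2.87 + 1/88.4 + 1/16.3 = 1.106 (1/kΩ).
Current divider: I(R2) = I_total · G_k/ΣG = 2.06 × (0.6623/1.106) = 2.06 × 0.5988 = 1.234 mA.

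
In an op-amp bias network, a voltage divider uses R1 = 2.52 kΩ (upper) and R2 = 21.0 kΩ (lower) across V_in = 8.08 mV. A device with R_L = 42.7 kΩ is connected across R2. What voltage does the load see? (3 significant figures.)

R2 ‖ R_L = (21.0 × 42.7)/(21.0 + 42.7) = 14.08 kΩ.
Now apply the divider: V_out = 8.08 × 0.8482 = 6.853 mV.
(Unloaded it would be 7.21 mV; the load pulls it down.)

V_out ≈ 6.85 mV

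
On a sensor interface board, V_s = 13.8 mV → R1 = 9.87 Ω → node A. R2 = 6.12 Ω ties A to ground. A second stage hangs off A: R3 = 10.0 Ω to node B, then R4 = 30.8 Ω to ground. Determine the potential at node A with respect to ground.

Looking into the second stage from A: R3 + R4 = 40.80 Ω appears in parallel with R2.
R2 ‖ (R3+R4) = 5.322 Ω.
First divider: V_A = V_s · 5.322/(9.87 + 5.322) = 4.834 mV.

V_A ≈ 4.83 mV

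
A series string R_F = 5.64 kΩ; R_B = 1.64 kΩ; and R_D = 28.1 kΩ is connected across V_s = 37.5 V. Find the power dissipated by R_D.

P ≈ 31.6 mW

The common current is I = 37.5/35.38 = 1.060 mA.
P = I²R = 1.123 × 28.1 = 31.57 mW.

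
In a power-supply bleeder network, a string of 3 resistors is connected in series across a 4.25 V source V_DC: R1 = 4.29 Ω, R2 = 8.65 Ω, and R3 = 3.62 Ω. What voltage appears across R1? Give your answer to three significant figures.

ΣR = 4.29 + 8.65 + 3.62 = 16.56 Ω.
By the voltage-divider rule, V = 4.25 × 4.290/16.56 = 1.101 V.

V ≈ 1.10 V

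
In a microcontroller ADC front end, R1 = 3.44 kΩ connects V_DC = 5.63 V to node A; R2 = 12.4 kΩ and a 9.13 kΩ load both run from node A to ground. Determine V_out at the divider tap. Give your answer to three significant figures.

First combine the lower leg with the load: R2 ‖ R_L = 5.258 kΩ.
Now apply the divider: V_out = 5.63 × 0.6045 = 3.403 V.
(Unloaded it would be 4.41 V; the load pulls it down.)

V_out ≈ 3.40 V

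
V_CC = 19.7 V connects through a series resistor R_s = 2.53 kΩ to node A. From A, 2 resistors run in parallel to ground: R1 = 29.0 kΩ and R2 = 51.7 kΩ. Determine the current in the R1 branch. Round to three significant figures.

I ≈ 0.598 mA

Equivalent of the parallel group: R_p = 18.58 kΩ.
V_A = 19.7 × 18.58/21.11 = 17.34 V.
Branch current I = V_A/R1 = 17.34/29.0 = 0.5979 mA.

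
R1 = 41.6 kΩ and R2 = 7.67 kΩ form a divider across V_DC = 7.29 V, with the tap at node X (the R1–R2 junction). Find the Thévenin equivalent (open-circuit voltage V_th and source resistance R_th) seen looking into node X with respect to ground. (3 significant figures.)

V_th is the unloaded tap voltage: V_DC · R2/(R1+R2) = 7.29 × 0.1557 = 1.135 V.
Zeroing V_DC shorts the top of R1 to ground, so R_th = R1 ‖ R2 = 6.476 kΩ.

V_th ≈ 1.13 V, R_th ≈ 6.48 kΩ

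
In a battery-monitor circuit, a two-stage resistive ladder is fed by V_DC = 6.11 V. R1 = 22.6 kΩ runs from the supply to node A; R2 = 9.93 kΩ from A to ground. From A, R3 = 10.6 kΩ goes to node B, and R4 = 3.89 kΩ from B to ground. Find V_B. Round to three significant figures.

Node A sees R2 in parallel with the series input of stage 2, R3 + R4 = 14.49 kΩ.
R2 ‖ (R3+R4) = 5.892 kΩ.
First divider: V_A = V_DC · 5.892/(22.6 + 5.892) = 1.264 V.
V_B = V_A × 0.2685 = 0.3392 V.

V_B ≈ 0.339 V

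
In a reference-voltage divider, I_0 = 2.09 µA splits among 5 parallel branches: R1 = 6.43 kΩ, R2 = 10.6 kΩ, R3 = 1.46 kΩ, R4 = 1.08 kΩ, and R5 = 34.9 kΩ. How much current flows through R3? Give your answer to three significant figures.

I ≈ 0.758 µA

ΣG = 1/6.43 + 1/10.6 + 1/1.46 + 1/1.08 + 1/34.9 = 1.889.
By the current-divider rule, I = I_0 · G_k/ΣG = 2.09 × 0.3625 = 0.7577 µA.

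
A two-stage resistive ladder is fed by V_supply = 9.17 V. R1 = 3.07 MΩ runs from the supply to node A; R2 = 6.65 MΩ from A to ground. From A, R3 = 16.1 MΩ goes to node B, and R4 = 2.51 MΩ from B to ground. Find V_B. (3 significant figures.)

V_B ≈ 0.760 V

Node A sees R2 in parallel with the series input of stage 2, R3 + R4 = 18.61 MΩ.
R2 ‖ (R3+R4) = 4.899 MΩ.
So V_A = 9.17 × 0.6148 = 5.637 V.
Then the unloaded second divider: V_B = V_A × R4/(R3+R4) = 5.637 × 0.1349 = 0.7603 V.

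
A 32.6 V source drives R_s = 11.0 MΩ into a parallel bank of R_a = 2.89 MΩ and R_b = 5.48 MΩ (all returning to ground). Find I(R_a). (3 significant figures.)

Equivalent of the parallel group: R_p = 1.892 MΩ.
V_A by voltage divider: V_A = 32.6 × 1.892/(11.0 + 1.892) = 4.785 V.
Branch current I = V_A/R_a = 4.785/2.89 = 1.656 µA.
(Check via current divider: I_total = 2.529 µA; share G_k/ΣG = 0.6547 → same result.)

I ≈ 1.66 µA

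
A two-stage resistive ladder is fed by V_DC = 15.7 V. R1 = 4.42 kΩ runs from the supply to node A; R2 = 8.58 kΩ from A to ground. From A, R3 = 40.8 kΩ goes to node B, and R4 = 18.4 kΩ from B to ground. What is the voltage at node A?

V_A ≈ 9.88 V

Looking into the second stage from A: R3 + R4 = 59.20 kΩ appears in parallel with R2.
R2 ‖ (R3+R4) = 7.494 kΩ.
V_A = 15.7 × 7.494/(4.42 + 7.494) = 9.875 V.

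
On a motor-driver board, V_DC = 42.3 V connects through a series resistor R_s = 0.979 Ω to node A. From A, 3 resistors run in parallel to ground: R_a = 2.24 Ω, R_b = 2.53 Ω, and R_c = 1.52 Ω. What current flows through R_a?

Parallel bank: R_p = 1/(1/2.24 + 1/2.53 + 1/1.52) = 0.6669 Ω.
V_A by voltage divider: V_A = 42.3 × 0.6669/(0.979 + 0.6669) = 17.14 V.
Branch current I = V_A/R_a = 17.14/2.24 = 7.651 A.

I ≈ 7.65 A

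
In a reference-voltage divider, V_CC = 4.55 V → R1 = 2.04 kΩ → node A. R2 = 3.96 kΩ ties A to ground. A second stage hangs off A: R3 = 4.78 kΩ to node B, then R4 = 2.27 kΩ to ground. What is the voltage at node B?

The second stage (R3 + R4 = 7.050 kΩ) loads node A in parallel with R2.
Effective lower resistance at A: R2 ‖ 7.050 = 2.536 kΩ.
First divider: V_A = V_CC · 2.536/(2.04 + 2.536) = 2.521 V.
V_B = V_A × 0.3220 = 0.8119 V.

V_B ≈ 0.812 V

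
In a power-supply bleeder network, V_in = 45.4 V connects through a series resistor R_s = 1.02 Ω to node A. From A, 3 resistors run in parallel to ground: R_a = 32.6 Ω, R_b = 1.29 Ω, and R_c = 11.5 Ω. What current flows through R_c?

I ≈ 2.07 A

Combine the parallel branches: R_p = (1/32.6 + 1/1.29 + 1/11.5)⁻¹ = 1.120 Ω.
V_A by voltage divider: V_A = 45.4 × 1.120/(1.02 + 1.120) = 23.76 V.
Branch current I = V_A/R_c = 23.76/11.5 = 2.066 A.
(Check via current divider: I_total = 21.21 A; share G_k/ΣG = 0.09739 → same result.)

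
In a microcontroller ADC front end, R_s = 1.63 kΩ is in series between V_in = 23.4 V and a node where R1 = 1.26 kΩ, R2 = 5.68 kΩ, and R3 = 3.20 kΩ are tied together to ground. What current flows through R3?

Parallel bank: R_p = 1/(1/1.26 + 1/5.68 + 1/3.20) = 0.7799 kΩ.
V_A by voltage divider: V_A = 23.4 × 0.7799/(1.63 + 0.7799) = 7.573 V.
I(R3) = V_A / R3 = 7.573/3.20 = 2.367 mA.

I ≈ 2.37 mA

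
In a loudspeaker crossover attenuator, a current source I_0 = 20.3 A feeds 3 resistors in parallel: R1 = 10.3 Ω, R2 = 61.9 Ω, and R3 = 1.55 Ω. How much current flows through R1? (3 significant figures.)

I ≈ 2.60 A

Conductances: ΣG = 1/10.3 + 1/61.9 + 1/1.55 = 0.7584 (1/Ω).
R1 takes the fraction G_k/ΣG = 0.09709/0.7584 = 0.1280, so I = 20.3 × 0.1280 = 2.599 A.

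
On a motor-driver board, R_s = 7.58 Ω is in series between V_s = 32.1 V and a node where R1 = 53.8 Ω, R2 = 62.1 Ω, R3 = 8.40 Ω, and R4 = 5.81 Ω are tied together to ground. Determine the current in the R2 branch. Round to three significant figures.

I ≈ 0.149 A

Combine the parallel branches: R_p = (1/53.8 + 1/62.1 + 1/8.40 + 1/5.81)⁻¹ = 3.069 Ω.
V_A by voltage divider: V_A = 32.1 × 3.069/(7.58 + 3.069) = 9.251 V.
I(R2) = V_A / R2 = 9.251/62.1 = 0.1490 A.
(Check via current divider: I_total = 3.014 A; share G_k/ΣG = 0.04942 → same result.)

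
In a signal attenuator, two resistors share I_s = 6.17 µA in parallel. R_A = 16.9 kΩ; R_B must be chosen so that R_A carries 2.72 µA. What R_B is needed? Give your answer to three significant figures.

Two-branch current divider: I_A = I_s · R_B/(R_A + R_B).
With f = 0.4408, R_B = R_A · f/(1−f) = 16.9 × 0.7884 = 13.32 kΩ.

R_B ≈ 13.3 kΩ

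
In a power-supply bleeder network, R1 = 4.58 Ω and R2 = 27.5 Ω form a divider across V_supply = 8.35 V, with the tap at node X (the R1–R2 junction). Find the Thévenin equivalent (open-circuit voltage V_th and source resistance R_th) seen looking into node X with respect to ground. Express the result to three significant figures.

With X open, the divider is unloaded: V_th = 8.35 × 27.5/32.08 = 7.158 V.
Looking into X with the source shorted: R_th = R1·R2/(R1+R2) = 4.580 × 27.5/32.08 = 3.926 Ω.

V_th ≈ 7.16 V, R_th ≈ 3.93 Ω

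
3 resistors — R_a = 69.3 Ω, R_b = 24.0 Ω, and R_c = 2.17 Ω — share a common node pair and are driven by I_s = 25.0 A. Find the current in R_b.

Conductances: ΣG = 1/69.3 + 1/24.0 + 1/2.17 = 0.5169 (1/Ω).
Current divider: I(R_b) = I_s · G_k/ΣG = 25.0 × (0.04167/0.5169) = 25.0 × 0.08060 = 2.015 A.

I ≈ 2.02 A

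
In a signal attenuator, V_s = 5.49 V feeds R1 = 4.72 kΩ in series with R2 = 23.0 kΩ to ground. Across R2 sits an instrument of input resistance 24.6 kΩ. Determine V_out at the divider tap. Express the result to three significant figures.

V_out ≈ 3.93 V

R2 ‖ R_L = (23.0 × 24.6)/(23.0 + 24.6) = 11.89 kΩ.
Now apply the divider: V_out = 5.49 × 0.7158 = 3.930 V.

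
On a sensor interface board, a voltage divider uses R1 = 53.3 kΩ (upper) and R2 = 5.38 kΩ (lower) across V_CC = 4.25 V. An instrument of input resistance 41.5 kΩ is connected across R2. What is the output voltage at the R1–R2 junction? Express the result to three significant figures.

First combine the lower leg with the load: R2 ‖ R_L = 4.763 kΩ.
Voltage divider with the loaded lower leg: V_out = 4.25 × 4.763/(53.3 + 4.763) = 4.25 × 0.08203 = 0.3486 V.

V_out ≈ 0.349 V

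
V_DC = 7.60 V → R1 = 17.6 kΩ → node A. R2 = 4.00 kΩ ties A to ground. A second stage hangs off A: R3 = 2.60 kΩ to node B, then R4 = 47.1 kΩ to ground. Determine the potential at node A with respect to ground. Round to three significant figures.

Node A sees R2 in parallel with the series input of stage 2, R3 + R4 = 49.70 kΩ.
R2 ‖ (R3+R4) = 3.702 kΩ.
V_A = 7.60 × 3.702/(17.6 + 3.702) = 1.321 V.

V_A ≈ 1.32 V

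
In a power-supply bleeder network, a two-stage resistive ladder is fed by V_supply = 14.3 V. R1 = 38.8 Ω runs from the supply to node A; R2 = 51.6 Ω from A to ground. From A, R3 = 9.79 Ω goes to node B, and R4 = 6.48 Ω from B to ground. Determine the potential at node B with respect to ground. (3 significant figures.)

V_B ≈ 1.38 V

The second stage (R3 + R4 = 16.27 Ω) loads node A in parallel with R2.
Effective lower resistance at A: R2 ‖ 16.27 = 12.37 Ω.
V_A = 14.3 × 12.37/(38.8 + 12.37) = 3.457 V.
Stage 2 is unloaded, so V_B = V_A · R4/(R3+R4) = 3.457 × 6.48/16.27 = 1.377 V.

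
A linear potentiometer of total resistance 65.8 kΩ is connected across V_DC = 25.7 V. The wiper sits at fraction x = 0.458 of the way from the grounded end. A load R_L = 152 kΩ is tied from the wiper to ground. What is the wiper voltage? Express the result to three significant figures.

V_out ≈ 10.6 V

Lower segment x·R_p = 30.14 kΩ; upper segment (1−x)·R_p = 35.66 kΩ.
R_L loads the lower segment: effective lower R = 25.15 kΩ.
V_out = 25.7 × 25.15/(35.66 + 25.15) = 10.63 V.
(Unloaded: V_out = x·V_DC = 11.8 V.)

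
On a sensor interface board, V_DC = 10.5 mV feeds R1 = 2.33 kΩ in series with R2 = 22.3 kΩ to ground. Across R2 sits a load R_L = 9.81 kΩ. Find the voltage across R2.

V_out ≈ 7.82 mV

First combine the lower leg with the load: R2 ‖ R_L = 6.813 kΩ.
Voltage divider with the loaded lower leg: V_out = 10.5 × 6.813/(2.33 + 6.813) = 10.5 × 0.7452 = 7.824 mV.
(Unloaded it would be 9.51 mV; the load pulls it down.)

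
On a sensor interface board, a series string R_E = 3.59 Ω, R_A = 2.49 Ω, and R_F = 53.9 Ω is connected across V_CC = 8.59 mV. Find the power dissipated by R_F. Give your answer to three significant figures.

The common current is I = 8.59/59.98 = 0.1432 mA.
V(R_F) = I·R = 7.719 mV; P = V·I = 7.719 × 0.1432 = 1.106 µW.

P ≈ 1.11 µW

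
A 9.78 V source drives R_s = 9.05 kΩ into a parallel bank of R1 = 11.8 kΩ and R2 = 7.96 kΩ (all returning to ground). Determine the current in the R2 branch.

I ≈ 0.423 mA

Equivalent of the parallel group: R_p = 4.753 kΩ.
Node voltage V_A = V_s · R_p/(R_s + R_p) = 9.78 × 0.3444 = 3.368 V.
Branch current I = V_A/R2 = 3.368/7.96 = 0.4231 mA.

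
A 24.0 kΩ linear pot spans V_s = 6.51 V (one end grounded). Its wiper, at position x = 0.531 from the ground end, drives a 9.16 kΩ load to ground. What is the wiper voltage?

Lower segment x·R_p = 12.74 kΩ; upper segment (1−x)·R_p = 11.26 kΩ.
R_L loads the lower segment: effective lower R = 5.329 kΩ.
Loaded-divider output: V_out = 6.51 × 0.3213 = 2.092 V.

V_out ≈ 2.09 V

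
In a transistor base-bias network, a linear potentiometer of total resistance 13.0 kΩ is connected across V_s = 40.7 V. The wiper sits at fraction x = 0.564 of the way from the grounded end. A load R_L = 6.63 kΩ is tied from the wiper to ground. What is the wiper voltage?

Split the track: R_lower = x·R_p = 7.332 kΩ, R_upper = (1−x)·R_p = 5.668 kΩ.
(x·R_p) ‖ R_L = 3.482 kΩ.
Loaded-divider output: V_out = 40.7 × 0.3805 = 15.49 V.
(Unloaded: V_out = x·V_s = 23.0 V.)

V_out ≈ 15.5 V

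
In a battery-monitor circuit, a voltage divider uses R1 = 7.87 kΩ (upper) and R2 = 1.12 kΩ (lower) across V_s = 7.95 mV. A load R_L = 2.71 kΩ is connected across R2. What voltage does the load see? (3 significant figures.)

First combine the lower leg with the load: R2 ‖ R_L = 0.7925 kΩ.
Then V_out = V_s · R2'/(R1 + R2') = 7.95 × 0.7925/8.662 = 0.7273 mV.

V_out ≈ 0.727 mV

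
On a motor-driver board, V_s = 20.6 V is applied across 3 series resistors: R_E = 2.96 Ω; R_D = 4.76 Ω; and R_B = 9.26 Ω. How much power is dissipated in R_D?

P ≈ 7.01 W

ΣR = 16.98 Ω → I = 20.6/16.98 = 1.213 A.
V(R_D) = I·R = 5.775 V; P = V·I = 5.775 × 1.213 = 7.006 W.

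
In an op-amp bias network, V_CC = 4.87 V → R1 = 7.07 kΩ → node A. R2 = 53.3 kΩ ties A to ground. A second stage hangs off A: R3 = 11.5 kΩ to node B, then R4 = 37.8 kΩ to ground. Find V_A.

Node A sees R2 in parallel with the series input of stage 2, R3 + R4 = 49.30 kΩ.
Effective lower resistance at A: R2 ‖ 49.30 = 25.61 kΩ.
First divider: V_A = V_CC · 25.61/(7.07 + 25.61) = 3.816 V.

V_A ≈ 3.82 V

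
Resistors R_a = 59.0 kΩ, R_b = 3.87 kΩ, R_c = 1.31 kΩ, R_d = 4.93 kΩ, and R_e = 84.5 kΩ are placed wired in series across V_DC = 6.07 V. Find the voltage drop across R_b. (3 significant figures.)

V ≈ 0.153 V

Series total: ΣR = 59.0 + 3.87 + 1.31 + 4.93 + 84.5 = 153.6 kΩ.
V = V_DC · R/ΣR = 6.07 × 0.02519 = 0.1529 V.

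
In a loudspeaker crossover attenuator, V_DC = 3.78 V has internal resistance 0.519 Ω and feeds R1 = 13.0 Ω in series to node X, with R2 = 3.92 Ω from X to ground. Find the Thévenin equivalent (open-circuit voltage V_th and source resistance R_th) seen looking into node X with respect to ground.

R1' = 0.519 + 13.0 = 13.52 Ω (source resistance + R1).
With X open, the divider is unloaded: V_th = 3.78 × 3.92/17.44 = 0.8497 V.
With V_DC suppressed (replaced by a short), R_th = R1' ‖ R2 = (13.52 × 3.92)/(13.52 + 3.92) = 3.039 Ω.

V_th ≈ 0.850 V, R_th ≈ 3.04 Ω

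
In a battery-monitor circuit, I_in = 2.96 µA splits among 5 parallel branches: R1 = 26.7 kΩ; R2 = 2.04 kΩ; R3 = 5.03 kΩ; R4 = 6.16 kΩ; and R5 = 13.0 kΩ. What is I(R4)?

I ≈ 0.498 µA

Conductances: ΣG = 1/26.7 + 1/2.04 + 1/5.03 + 1/6.16 + 1/13.0 = 0.9657 (1/kΩ).
By the current-divider rule, I = I_in · G_k/ΣG = 2.96 × 0.1681 = 0.4976 µA.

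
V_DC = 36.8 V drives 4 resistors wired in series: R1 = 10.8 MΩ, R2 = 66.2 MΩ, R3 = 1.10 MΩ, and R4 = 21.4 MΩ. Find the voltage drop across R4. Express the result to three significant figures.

ΣR = 10.8 + 66.2 + 1.10 + 21.4 = 99.50 MΩ.
By the voltage-divider rule, V = 36.8 × 21.40/99.50 = 7.915 V.

V ≈ 7.91 V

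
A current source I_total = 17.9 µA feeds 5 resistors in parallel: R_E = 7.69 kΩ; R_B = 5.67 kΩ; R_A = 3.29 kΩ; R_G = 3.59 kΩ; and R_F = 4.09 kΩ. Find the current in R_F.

ΣG = 1/7.69 + 1/5.67 + 1/3.29 + 1/3.59 + 1/4.09 = 1.133.
Current divider: I(R_F) = I_total · G_k/ΣG = 17.9 × (0.2445/1.133) = 17.9 × 0.2157 = 3.861 µA.

I ≈ 3.86 µA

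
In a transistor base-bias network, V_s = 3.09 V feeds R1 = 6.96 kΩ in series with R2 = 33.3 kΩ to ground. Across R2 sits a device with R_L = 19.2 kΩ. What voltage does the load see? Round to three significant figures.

V_out ≈ 1.97 V

The load sits in parallel with R2, giving an effective lower resistance R2' = R2·R_L/(R2+R_L) = 12.18 kΩ.
Then V_out = V_s · R2'/(R1 + R2') = 3.09 × 12.18/19.14 = 1.966 V.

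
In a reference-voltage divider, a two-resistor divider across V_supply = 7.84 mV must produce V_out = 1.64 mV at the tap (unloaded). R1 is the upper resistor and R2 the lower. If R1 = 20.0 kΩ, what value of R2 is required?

Required fraction k = V_out/V_supply = 0.2092.
R2 = R1 · 0.2092/(1 − 0.2092) = 5.290 kΩ.

R2 ≈ 5.29 kΩ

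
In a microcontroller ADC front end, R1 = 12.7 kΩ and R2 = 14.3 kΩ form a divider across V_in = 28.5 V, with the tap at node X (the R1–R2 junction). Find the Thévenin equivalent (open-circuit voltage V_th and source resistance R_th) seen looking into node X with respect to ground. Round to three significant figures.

V_th ≈ 15.1 V, R_th ≈ 6.73 kΩ

With X open, the divider is unloaded: V_th = 28.5 × 14.3/27.00 = 15.09 V.
Looking into X with the source shorted: R_th = R1·R2/(R1+R2) = 12.70 × 14.3/27.00 = 6.726 kΩ.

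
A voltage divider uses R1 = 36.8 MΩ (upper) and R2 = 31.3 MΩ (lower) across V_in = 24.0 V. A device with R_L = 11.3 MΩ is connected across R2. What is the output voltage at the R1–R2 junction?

V_out ≈ 4.42 V

R2 ‖ R_L = (31.3 × 11.3)/(31.3 + 11.3) = 8.303 MΩ.
Now apply the divider: V_out = 24.0 × 0.1841 = 4.418 V.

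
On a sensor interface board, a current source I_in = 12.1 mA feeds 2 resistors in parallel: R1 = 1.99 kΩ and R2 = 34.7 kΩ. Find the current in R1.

I ≈ 11.4 mA

For two parallel branches, I_k = I_in · (other R)/(sum of R).
So I = 12.1 × 34.7/36.69 = 11.44 mA.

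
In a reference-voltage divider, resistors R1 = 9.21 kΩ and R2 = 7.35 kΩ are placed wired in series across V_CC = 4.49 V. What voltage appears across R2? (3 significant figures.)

Series total: ΣR = 9.21 + 7.35 = 16.56 kΩ.
Voltage divider: V = V_CC · (7.350 / 16.56) = 4.49 × 0.4438 = 1.993 V.

V ≈ 1.99 V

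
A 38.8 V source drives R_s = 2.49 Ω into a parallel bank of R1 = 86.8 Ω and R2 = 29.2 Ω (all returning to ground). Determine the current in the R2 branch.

Parallel bank: R_p = 1/(1/86.8 + 1/29.2) = 21.85 Ω.
V_A by voltage divider: V_A = 38.8 × 21.85/(2.49 + 21.85) = 34.83 V.
Branch current I = V_A/R2 = 34.83/29.2 = 1.193 A.

I ≈ 1.19 A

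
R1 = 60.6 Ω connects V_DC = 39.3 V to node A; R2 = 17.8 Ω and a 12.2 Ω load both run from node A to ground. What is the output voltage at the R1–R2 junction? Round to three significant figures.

The load sits in parallel with R2, giving an effective lower resistance R2' = R2·R_L/(R2+R_L) = 7.239 Ω.
Then V_out = V_DC · R2'/(R1 + R2') = 39.3 × 7.239/67.84 = 4.193 V.
(Unloaded it would be 8.92 V; the load pulls it down.)

V_out ≈ 4.19 V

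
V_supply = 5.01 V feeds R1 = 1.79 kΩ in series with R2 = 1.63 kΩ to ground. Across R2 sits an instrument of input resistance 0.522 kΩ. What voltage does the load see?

First combine the lower leg with the load: R2 ‖ R_L = 0.3954 kΩ.
Then V_out = V_supply · R2'/(R1 + R2') = 5.01 × 0.3954/2.185 = 0.9064 V.
(Unloaded it would be 2.39 V; the load pulls it down.)

V_out ≈ 0.906 V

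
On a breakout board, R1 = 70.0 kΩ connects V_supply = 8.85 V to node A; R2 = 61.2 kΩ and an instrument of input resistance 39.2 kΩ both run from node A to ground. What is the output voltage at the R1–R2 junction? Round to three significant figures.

First combine the lower leg with the load: R2 ‖ R_L = 23.89 kΩ.
Then V_out = V_supply · R2'/(R1 + R2') = 8.85 × 23.89/93.89 = 2.252 V.

V_out ≈ 2.25 V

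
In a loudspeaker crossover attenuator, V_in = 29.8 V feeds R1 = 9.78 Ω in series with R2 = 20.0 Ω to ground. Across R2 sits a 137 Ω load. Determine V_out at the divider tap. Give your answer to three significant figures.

V_out ≈ 19.1 V

The load sits in parallel with R2, giving an effective lower resistance R2' = R2·R_L/(R2+R_L) = 17.45 Ω.
Voltage divider with the loaded lower leg: V_out = 29.8 × 17.45/(9.78 + 17.45) = 29.8 × 0.6409 = 19.10 V.
(Unloaded it would be 20.0 V; the load pulls it down.)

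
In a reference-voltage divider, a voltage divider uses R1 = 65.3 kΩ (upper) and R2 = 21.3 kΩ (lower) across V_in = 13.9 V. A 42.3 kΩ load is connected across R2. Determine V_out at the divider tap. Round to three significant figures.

V_out ≈ 2.48 V

The load sits in parallel with R2, giving an effective lower resistance R2' = R2·R_L/(R2+R_L) = 14.17 kΩ.
Voltage divider with the loaded lower leg: V_out = 13.9 × 14.17/(65.3 + 14.17) = 13.9 × 0.1783 = 2.478 V.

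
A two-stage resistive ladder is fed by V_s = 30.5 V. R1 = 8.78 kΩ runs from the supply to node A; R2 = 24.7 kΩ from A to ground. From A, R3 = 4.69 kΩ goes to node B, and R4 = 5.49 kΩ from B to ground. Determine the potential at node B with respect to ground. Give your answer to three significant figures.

V_B ≈ 7.42 V

Node A sees R2 in parallel with the series input of stage 2, R3 + R4 = 10.18 kΩ.
Effective lower resistance at A: R2 ‖ 10.18 = 7.209 kΩ.
First divider: V_A = V_s · 7.209/(8.78 + 7.209) = 13.75 V.
V_B = V_A × 0.5393 = 7.416 V.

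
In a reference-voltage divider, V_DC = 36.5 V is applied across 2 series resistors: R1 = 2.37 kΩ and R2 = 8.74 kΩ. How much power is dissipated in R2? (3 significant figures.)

P ≈ 94.3 mW

Series current I = V_DC/ΣR = 36.5/11.11 = 3.285 mA.
V(R2) = I·R = 28.71 V; P = V·I = 28.71 × 3.285 = 94.33 mW.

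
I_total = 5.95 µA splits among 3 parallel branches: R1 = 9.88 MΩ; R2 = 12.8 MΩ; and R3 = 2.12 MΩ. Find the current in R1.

ΣG = 1/9.88 + 1/12.8 + 1/2.12 = 0.6510.
By the current-divider rule, I = I_total · G_k/ΣG = 5.95 × 0.1555 = 0.9250 µA.

I ≈ 0.925 µA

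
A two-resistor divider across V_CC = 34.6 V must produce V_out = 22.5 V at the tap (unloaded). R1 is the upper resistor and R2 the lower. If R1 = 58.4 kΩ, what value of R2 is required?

R2 ≈ 109 kΩ

V_out/V_CC = R2/(R1+R2) = 0.6503.
R2 = R1 · 0.6503/(1 − 0.6503) = 108.6 kΩ.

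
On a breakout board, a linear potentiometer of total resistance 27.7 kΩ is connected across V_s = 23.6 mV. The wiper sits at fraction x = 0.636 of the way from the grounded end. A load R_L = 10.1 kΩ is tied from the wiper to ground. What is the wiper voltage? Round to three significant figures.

Split the track: R_lower = x·R_p = 17.62 kΩ, R_upper = (1−x)·R_p = 10.08 kΩ.
R_L loads the lower segment: effective lower R = 6.420 kΩ.
Then V_out = V_s · 6.420/(10.08 + 6.420) = 9.181 mV.

V_out ≈ 9.18 mV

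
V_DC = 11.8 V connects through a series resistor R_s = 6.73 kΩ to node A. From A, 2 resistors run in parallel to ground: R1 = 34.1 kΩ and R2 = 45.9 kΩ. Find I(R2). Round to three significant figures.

I ≈ 0.191 mA

Parallel bank: R_p = 1/(1/34.1 + 1/45.9) = 19.56 kΩ.
V_A by voltage divider: V_A = 11.8 × 19.56/(6.73 + 19.56) = 8.780 V.
I(R2) = V_A / R2 = 8.780/45.9 = 0.1913 mA.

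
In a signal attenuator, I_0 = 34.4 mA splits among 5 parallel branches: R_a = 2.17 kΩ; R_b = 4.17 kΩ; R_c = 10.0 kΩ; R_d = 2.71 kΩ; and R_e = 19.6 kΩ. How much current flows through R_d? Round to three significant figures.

I ≈ 10.4 mA

Conductances: ΣG = 1/2.17 + 1/4.17 + 1/10.0 + 1/2.71 + 1/19.6 = 1.221 (1/kΩ).
R_d takes the fraction G_k/ΣG = 0.3690/1.221 = 0.3023, so I = 34.4 × 0.3023 = 10.40 mA.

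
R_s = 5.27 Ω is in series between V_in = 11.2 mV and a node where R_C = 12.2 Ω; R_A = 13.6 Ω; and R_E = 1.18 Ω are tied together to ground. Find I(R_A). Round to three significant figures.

Equivalent of the parallel group: R_p = 0.9971 Ω.
Node voltage V_A = V_in · R_p/(R_s + R_p) = 11.2 × 0.1591 = 1.782 mV.
Branch current I = V_A/R_A = 1.782/13.6 = 0.1310 mA.

I ≈ 0.131 mA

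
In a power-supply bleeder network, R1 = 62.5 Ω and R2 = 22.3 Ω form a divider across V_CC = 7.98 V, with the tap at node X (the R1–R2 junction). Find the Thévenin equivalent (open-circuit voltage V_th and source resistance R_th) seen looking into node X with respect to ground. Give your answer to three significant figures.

V_th ≈ 2.10 V, R_th ≈ 16.4 Ω

Open-circuit (no load on X): V_th = V_CC · R2/(R1 + R2) = 7.98 × 22.3/(62.50 + 22.3) = 2.099 V.
With V_CC suppressed (replaced by a short), R_th = R1 ‖ R2 = (62.50 × 22.3)/(62.50 + 22.3) = 16.44 Ω.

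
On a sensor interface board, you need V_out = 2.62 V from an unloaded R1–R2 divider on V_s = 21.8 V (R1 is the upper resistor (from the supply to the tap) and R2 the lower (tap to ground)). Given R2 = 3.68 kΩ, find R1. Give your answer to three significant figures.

Required fraction k = V_out/V_s = 0.1202.
Rearranging, R1 = R2·(1−k)/k = 3.68 × 7.321 = 26.94 kΩ.

R1 ≈ 26.9 kΩ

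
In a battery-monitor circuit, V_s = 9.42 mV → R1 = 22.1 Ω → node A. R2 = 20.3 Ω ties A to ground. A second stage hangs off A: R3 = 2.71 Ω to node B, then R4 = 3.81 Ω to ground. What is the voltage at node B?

V_B ≈ 1.00 mV

Looking into the second stage from A: R3 + R4 = 6.520 Ω appears in parallel with R2.
Effective lower resistance at A: R2 ‖ 6.520 = 4.935 Ω.
V_A = 9.42 × 4.935/(22.1 + 4.935) = 1.720 mV.
V_B = V_A × 0.5844 = 1.005 mV.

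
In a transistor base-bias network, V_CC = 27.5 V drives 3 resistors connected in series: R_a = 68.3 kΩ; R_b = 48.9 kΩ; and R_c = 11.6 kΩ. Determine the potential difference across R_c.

V ≈ 2.48 V

Total series resistance ΣR = 68.3 + 48.9 + 11.6 = 128.8 kΩ.
By the voltage-divider rule, V = 27.5 × 11.60/128.8 = 2.477 V.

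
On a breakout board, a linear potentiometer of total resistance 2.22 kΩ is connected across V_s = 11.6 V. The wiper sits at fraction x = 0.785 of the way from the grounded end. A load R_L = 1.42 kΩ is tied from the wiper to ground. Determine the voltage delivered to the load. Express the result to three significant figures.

The pot divides into 0.4773 kΩ above the wiper and 1.743 kΩ below.
Lower segment in parallel with the load: 1.743 ‖ 1.42 = 0.7824 kΩ.
Then V_out = V_s · 0.7824/(0.4773 + 0.7824) = 7.205 V.
(Unloaded: V_out = x·V_s = 9.11 V.)

V_out ≈ 7.20 V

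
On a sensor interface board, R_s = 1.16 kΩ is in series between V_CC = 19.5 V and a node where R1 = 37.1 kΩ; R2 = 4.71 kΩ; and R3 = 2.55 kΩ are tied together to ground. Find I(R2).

Parallel bank: R_p = 1/(1/37.1 + 1/4.71 + 1/2.55) = 1.584 kΩ.
V_A by voltage divider: V_A = 19.5 × 1.584/(1.16 + 1.584) = 11.26 V.
I(R2) = V_A / R2 = 11.26/4.71 = 2.390 mA.

I ≈ 2.39 mA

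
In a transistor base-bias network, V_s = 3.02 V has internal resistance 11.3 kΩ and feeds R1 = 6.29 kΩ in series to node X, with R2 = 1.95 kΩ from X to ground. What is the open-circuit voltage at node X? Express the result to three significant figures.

V_th ≈ 0.301 V

R1' = 11.3 + 6.29 = 17.59 kΩ (source resistance + R1).
V_th is the unloaded tap voltage: V_s · R2/(R1'+R2) = 3.02 × 0.09980 = 0.3014 V.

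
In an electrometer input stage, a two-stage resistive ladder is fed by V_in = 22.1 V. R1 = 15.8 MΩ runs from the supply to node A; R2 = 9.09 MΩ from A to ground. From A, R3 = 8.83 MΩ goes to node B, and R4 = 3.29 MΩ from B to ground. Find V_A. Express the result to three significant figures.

Looking into the second stage from A: R3 + R4 = 12.12 MΩ appears in parallel with R2.
R2 ‖ (R3+R4) = 5.194 MΩ.
V_A = 22.1 × 5.194/(15.8 + 5.194) = 5.468 V.

V_A ≈ 5.47 V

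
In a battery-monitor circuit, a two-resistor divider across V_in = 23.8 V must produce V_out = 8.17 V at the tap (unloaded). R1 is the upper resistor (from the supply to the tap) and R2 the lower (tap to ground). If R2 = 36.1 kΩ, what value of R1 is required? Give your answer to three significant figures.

The divider ratio is R2/(R1+R2) = 8.17/23.8 = 0.3433.
So R1 = R2 · (V_in/V_out − 1) = 36.1 × (23.8/8.17 − 1) = 36.1 × 1.913 = 69.06 kΩ.

R1 ≈ 69.1 kΩ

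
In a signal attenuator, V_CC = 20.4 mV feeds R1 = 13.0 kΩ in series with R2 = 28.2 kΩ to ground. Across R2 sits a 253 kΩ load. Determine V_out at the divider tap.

The load sits in parallel with R2, giving an effective lower resistance R2' = R2·R_L/(R2+R_L) = 25.37 kΩ.
Now apply the divider: V_out = 20.4 × 0.6612 = 13.49 mV.
(Unloaded it would be 14.0 mV; the load pulls it down.)

V_out ≈ 13.5 mV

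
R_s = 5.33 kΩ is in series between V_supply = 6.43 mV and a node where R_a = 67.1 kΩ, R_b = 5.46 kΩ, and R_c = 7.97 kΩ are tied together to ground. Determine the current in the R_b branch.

Combine the parallel branches: R_p = (1/67.1 + 1/5.46 + 1/7.97)⁻¹ = 3.091 kΩ.
Node voltage V_A = V_supply · R_p/(R_s + R_p) = 6.43 × 0.3671 = 2.360 mV.
I(R_b) = V_A / R_b = 2.360/5.46 = 0.4323 µA.

I ≈ 0.432 µA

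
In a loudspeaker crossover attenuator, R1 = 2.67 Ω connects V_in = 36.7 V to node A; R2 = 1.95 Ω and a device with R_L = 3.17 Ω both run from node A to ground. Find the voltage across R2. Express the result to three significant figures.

The load sits in parallel with R2, giving an effective lower resistance R2' = R2·R_L/(R2+R_L) = 1.207 Ω.
Now apply the divider: V_out = 36.7 × 0.3114 = 11.43 V.

V_out ≈ 11.4 V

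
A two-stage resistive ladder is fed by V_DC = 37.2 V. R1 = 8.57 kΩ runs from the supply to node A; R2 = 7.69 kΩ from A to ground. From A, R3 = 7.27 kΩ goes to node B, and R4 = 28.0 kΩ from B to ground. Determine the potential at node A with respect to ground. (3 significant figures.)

The second stage (R3 + R4 = 35.27 kΩ) loads node A in parallel with R2.
Effective lower resistance at A: R2 ‖ 35.27 = 6.313 kΩ.
V_A = 37.2 × 6.313/(8.57 + 6.313) = 15.78 V.

V_A ≈ 15.8 V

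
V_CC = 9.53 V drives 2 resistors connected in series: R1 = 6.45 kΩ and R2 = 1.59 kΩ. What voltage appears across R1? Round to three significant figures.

V ≈ 7.65 V

Series total: ΣR = 6.45 + 1.59 = 8.040 kΩ.
Voltage divider: V = V_CC · (6.450 / 8.040) = 9.53 × 0.8022 = 7.645 V.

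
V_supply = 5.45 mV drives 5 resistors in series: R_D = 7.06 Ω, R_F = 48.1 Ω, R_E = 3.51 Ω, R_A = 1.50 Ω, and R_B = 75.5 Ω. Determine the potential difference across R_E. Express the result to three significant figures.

V ≈ 0.141 mV

Total series resistance ΣR = 7.06 + 48.1 + 3.51 + 1.50 + 75.5 = 135.7 Ω.
By the voltage-divider rule, V = 5.45 × 3.510/135.7 = 0.1410 mV.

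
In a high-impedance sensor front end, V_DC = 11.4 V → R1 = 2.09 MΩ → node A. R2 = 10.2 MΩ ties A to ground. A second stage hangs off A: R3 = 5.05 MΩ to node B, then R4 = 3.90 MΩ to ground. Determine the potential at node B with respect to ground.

Node A sees R2 in parallel with the series input of stage 2, R3 + R4 = 8.950 MΩ.
R2 ‖ (R3+R4) = 4.767 MΩ.
First divider: V_A = V_DC · 4.767/(2.09 + 4.767) = 7.925 V.
V_B = V_A × 0.4358 = 3.454 V.

V_B ≈ 3.45 V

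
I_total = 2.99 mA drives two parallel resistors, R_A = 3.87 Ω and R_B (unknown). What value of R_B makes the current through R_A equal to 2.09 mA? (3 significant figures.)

R_B ≈ 8.99 Ω

Two-branch current divider: I_A = I_total · R_B/(R_A + R_B).
2.09/2.99 = R_B/(R_A + R_B) → R_B = R_A · (0.6990)/(1 − 0.6990) = 3.87 × 2.322 = 8.987 Ω.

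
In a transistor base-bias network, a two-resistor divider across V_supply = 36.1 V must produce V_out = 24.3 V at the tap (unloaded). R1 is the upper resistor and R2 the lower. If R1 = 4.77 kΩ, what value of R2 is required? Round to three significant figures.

V_out/V_supply = R2/(R1+R2) = 0.6731.
Rearranging, R2 = R1·k/(1−k) = 4.77 × 2.059 = 9.823 kΩ.

R2 ≈ 9.82 kΩ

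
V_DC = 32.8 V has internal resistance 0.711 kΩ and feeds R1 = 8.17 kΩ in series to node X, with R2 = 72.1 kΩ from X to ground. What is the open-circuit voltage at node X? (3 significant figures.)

R1' = 0.711 + 8.17 = 8.881 kΩ (source resistance + R1).
V_th is the unloaded tap voltage: V_DC · R2/(R1'+R2) = 32.8 × 0.8903 = 29.20 V.

V_th ≈ 29.2 V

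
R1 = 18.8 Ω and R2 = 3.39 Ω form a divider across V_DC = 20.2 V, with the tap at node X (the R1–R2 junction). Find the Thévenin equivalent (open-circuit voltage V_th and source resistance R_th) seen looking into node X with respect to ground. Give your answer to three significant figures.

V_th ≈ 3.09 V, R_th ≈ 2.87 Ω

With X open, the divider is unloaded: V_th = 20.2 × 3.39/22.19 = 3.086 V.
With V_DC suppressed (replaced by a short), R_th = R1 ‖ R2 = (18.80 × 3.39)/(18.80 + 3.39) = 2.872 Ω.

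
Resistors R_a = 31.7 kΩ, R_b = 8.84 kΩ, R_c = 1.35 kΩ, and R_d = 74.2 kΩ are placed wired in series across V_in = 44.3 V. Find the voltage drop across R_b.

ΣR = 31.7 + 8.84 + 1.35 + 74.2 = 116.1 kΩ.
V = V_in · R/ΣR = 44.3 × 0.07615 = 3.373 V.

V ≈ 3.37 V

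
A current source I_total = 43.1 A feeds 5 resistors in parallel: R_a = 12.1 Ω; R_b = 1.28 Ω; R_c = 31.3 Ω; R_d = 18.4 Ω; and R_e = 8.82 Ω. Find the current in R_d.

I ≈ 2.20 A

ΣG = 1/12.1 + 1/1.28 + 1/31.3 + 1/18.4 + 1/8.82 = 1.064.
By the current-divider rule, I = I_total · G_k/ΣG = 43.1 × 0.05110 = 2.202 A.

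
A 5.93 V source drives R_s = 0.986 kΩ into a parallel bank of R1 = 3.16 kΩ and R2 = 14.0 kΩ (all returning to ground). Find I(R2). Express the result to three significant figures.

I ≈ 0.306 mA

Parallel bank: R_p = 1/(1/3.16 + 1/14.0) = 2.578 kΩ.
V_A by voltage divider: V_A = 5.93 × 2.578/(0.986 + 2.578) = 4.289 V.
I(R2) = V_A / R2 = 4.289/14.0 = 0.3064 mA.
(Check via current divider: I_total = 1.664 mA; share G_k/ΣG = 0.1841 → same result.)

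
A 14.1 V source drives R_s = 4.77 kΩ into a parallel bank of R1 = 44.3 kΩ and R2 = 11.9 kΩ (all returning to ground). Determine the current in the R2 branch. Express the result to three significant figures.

I ≈ 0.785 mA

Equivalent of the parallel group: R_p = 9.380 kΩ.
Node voltage V_A = V_CC · R_p/(R_s + R_p) = 14.1 × 0.6629 = 9.347 V.
Branch current I = V_A/R2 = 9.347/11.9 = 0.7855 mA.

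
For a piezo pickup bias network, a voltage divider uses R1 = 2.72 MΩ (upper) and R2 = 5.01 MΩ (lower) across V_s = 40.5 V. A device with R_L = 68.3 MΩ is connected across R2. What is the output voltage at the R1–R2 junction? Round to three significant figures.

First combine the lower leg with the load: R2 ‖ R_L = 4.668 MΩ.
Voltage divider with the loaded lower leg: V_out = 40.5 × 4.668/(2.72 + 4.668) = 40.5 × 0.6318 = 25.59 V.

V_out ≈ 25.6 V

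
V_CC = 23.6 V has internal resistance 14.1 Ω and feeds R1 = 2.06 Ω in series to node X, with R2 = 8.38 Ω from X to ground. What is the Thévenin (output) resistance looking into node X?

R1' = 14.1 + 2.06 = 16.16 Ω (source resistance + R1).
Zeroing V_CC shorts the top of R1' to ground, so R_th = R1' ‖ R2 = 5.518 Ω.

R_th ≈ 5.52 Ω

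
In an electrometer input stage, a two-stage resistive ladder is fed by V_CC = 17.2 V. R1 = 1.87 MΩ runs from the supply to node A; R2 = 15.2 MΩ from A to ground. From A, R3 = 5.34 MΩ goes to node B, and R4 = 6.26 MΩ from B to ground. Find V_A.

The second stage (R3 + R4 = 11.60 MΩ) loads node A in parallel with R2.
Effective lower resistance at A: R2 ‖ 11.60 = 6.579 MΩ.
First divider: V_A = V_CC · 6.579/(1.87 + 6.579) = 13.39 V.

V_A ≈ 13.4 V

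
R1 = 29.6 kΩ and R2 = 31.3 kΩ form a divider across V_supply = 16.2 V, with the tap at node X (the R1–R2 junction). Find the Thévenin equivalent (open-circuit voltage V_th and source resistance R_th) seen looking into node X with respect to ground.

V_th ≈ 8.33 V, R_th ≈ 15.2 kΩ

With X open, the divider is unloaded: V_th = 16.2 × 31.3/60.90 = 8.326 V.
Looking into X with the source shorted: R_th = R1·R2/(R1+R2) = 29.60 × 31.3/60.90 = 15.21 kΩ.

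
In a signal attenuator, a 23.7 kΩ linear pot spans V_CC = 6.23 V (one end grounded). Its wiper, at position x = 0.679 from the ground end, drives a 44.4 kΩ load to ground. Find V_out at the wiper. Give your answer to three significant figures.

Lower segment x·R_p = 16.09 kΩ; upper segment (1−x)·R_p = 7.608 kΩ.
R_L loads the lower segment: effective lower R = 11.81 kΩ.
V_out = 6.23 × 11.81/(7.608 + 11.81) = 3.789 V.

V_out ≈ 3.79 V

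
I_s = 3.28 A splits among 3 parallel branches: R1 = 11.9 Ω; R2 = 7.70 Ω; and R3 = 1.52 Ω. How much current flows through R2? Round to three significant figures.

Conductances: ΣG = 1/11.9 + 1/7.70 + 1/1.52 = 0.8718 (1/Ω).
By the current-divider rule, I = I_s · G_k/ΣG = 3.28 × 0.1490 = 0.4886 A.

I ≈ 0.489 A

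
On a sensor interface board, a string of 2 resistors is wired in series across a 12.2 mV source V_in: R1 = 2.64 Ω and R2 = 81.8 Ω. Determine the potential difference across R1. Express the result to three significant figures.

V ≈ 0.381 mV

Series total: ΣR = 2.64 + 81.8 = 84.44 Ω.
By the voltage-divider rule, V = 12.2 × 2.640/84.44 = 0.3814 mV.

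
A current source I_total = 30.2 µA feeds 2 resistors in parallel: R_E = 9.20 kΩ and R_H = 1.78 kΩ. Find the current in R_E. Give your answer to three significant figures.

I ≈ 4.90 µA

For two parallel branches, I_k = I_total · (other R)/(sum of R).
So I = 30.2 × 1.78/10.98 = 4.896 µA.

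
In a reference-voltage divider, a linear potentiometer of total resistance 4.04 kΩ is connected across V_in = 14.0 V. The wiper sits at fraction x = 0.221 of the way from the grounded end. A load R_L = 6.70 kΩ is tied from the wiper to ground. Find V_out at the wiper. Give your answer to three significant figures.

V_out ≈ 2.80 V

The pot divides into 3.147 kΩ above the wiper and 0.8928 kΩ below.
Lower segment in parallel with the load: 0.8928 ‖ 6.70 = 0.7879 kΩ.
Then V_out = V_in · 0.7879/(3.147 + 0.7879) = 2.803 V.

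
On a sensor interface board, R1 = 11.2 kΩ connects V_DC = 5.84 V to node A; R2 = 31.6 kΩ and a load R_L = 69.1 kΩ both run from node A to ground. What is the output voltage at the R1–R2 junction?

V_out ≈ 3.85 V

First combine the lower leg with the load: R2 ‖ R_L = 21.68 kΩ.
Now apply the divider: V_out = 5.84 × 0.6594 = 3.851 V.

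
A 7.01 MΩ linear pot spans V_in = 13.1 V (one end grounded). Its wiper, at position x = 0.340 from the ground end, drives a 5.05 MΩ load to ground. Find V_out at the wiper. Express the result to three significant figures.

Split the track: R_lower = x·R_p = 2.383 MΩ, R_upper = (1−x)·R_p = 4.627 MΩ.
(x·R_p) ‖ R_L = 1.619 MΩ.
V_out = 13.1 × 1.619/(4.627 + 1.619) = 3.396 V.
(Unloaded: V_out = x·V_in = 4.45 V.)

V_out ≈ 3.40 V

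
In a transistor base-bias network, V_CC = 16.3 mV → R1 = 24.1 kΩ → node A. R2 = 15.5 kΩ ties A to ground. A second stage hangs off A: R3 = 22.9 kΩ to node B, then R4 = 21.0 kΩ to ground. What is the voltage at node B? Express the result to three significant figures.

Node A sees R2 in parallel with the series input of stage 2, R3 + R4 = 43.90 kΩ.
R2 ‖ (R3+R4) = 11.46 kΩ.
So V_A = 16.3 × 0.3222 = 5.252 mV.
Then the unloaded second divider: V_B = V_A × R4/(R3+R4) = 5.252 × 0.4784 = 2.512 mV.

V_B ≈ 2.51 mV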